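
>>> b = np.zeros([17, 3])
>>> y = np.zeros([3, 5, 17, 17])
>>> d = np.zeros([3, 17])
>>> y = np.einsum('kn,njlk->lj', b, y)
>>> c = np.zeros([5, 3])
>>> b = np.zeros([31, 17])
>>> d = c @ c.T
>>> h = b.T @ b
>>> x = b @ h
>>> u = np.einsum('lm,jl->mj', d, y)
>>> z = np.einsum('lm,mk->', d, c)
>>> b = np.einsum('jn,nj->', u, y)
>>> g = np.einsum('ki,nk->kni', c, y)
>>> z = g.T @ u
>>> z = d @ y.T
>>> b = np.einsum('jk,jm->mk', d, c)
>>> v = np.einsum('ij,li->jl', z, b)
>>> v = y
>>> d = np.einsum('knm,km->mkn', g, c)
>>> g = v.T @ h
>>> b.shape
(3, 5)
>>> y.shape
(17, 5)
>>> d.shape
(3, 5, 17)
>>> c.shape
(5, 3)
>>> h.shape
(17, 17)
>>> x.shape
(31, 17)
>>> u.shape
(5, 17)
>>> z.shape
(5, 17)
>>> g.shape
(5, 17)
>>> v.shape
(17, 5)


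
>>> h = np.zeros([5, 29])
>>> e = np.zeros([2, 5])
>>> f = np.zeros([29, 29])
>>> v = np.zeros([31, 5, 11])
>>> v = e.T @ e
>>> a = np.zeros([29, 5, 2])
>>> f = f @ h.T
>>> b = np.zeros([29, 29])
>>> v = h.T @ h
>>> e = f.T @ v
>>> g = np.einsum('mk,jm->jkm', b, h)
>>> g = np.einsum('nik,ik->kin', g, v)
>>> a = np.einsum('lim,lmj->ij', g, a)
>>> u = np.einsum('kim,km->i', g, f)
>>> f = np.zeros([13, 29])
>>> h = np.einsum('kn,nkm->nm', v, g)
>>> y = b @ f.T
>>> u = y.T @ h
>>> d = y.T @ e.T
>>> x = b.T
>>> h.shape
(29, 5)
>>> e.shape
(5, 29)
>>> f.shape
(13, 29)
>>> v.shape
(29, 29)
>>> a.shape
(29, 2)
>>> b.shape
(29, 29)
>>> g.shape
(29, 29, 5)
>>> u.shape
(13, 5)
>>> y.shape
(29, 13)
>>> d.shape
(13, 5)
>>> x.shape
(29, 29)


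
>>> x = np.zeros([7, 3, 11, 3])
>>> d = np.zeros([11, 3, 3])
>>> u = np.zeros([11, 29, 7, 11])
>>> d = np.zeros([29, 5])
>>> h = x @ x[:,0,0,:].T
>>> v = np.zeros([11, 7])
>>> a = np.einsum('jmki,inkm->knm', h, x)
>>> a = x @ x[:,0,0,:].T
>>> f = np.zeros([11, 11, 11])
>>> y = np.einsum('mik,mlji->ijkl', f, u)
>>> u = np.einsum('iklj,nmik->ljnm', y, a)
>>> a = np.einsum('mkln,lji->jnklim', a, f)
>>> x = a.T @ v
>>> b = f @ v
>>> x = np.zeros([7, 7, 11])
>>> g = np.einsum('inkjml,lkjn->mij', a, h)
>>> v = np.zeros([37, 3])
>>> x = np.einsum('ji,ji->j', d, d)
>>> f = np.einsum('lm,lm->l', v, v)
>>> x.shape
(29,)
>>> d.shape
(29, 5)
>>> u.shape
(11, 29, 7, 3)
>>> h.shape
(7, 3, 11, 7)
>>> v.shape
(37, 3)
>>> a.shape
(11, 7, 3, 11, 11, 7)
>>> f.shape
(37,)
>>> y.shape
(11, 7, 11, 29)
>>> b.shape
(11, 11, 7)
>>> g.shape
(11, 11, 11)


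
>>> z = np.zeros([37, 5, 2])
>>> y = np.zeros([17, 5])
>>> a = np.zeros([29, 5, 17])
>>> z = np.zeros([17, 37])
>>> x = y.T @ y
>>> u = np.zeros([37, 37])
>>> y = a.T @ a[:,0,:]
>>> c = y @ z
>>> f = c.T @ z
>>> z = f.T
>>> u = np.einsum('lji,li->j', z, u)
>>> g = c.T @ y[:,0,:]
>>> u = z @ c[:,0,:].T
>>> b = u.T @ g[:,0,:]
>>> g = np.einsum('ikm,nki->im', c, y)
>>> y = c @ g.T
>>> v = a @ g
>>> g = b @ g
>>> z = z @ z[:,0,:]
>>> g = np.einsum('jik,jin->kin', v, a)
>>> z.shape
(37, 5, 37)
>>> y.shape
(17, 5, 17)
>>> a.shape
(29, 5, 17)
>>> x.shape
(5, 5)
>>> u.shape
(37, 5, 17)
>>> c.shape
(17, 5, 37)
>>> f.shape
(37, 5, 37)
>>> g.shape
(37, 5, 17)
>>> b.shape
(17, 5, 17)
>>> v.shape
(29, 5, 37)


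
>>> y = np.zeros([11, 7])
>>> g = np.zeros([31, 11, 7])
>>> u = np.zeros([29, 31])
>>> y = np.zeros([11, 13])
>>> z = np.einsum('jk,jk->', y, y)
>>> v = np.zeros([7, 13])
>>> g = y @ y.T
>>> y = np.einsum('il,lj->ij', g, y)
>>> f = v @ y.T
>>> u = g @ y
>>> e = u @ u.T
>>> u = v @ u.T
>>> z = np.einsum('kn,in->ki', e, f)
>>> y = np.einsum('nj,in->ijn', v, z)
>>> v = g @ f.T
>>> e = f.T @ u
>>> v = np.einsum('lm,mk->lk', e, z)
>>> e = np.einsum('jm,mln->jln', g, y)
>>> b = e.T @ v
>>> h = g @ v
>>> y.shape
(11, 13, 7)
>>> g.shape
(11, 11)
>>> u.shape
(7, 11)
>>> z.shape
(11, 7)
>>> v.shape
(11, 7)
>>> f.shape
(7, 11)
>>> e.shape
(11, 13, 7)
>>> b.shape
(7, 13, 7)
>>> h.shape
(11, 7)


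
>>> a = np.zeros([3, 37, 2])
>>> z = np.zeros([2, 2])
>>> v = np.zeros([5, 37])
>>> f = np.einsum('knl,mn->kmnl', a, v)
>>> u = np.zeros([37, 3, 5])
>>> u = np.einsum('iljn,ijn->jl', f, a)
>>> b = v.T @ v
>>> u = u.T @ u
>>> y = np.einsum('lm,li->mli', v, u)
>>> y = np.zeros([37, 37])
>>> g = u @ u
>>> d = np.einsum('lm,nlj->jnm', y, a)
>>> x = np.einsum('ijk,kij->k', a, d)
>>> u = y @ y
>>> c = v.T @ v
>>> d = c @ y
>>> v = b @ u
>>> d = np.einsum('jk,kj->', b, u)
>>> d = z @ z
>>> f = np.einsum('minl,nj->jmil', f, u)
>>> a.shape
(3, 37, 2)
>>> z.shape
(2, 2)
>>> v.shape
(37, 37)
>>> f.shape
(37, 3, 5, 2)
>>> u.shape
(37, 37)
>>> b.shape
(37, 37)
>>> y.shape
(37, 37)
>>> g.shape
(5, 5)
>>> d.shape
(2, 2)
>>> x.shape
(2,)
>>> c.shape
(37, 37)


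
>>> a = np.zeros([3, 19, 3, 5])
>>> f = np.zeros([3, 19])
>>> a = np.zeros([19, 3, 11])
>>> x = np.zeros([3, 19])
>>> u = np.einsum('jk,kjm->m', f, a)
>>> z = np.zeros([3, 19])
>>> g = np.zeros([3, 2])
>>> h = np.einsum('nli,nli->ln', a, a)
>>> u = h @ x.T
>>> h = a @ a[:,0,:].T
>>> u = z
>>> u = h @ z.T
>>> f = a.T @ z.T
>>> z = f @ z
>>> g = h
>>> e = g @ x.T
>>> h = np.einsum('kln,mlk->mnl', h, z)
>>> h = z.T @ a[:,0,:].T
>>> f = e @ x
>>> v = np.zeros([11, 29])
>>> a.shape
(19, 3, 11)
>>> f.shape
(19, 3, 19)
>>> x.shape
(3, 19)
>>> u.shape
(19, 3, 3)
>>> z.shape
(11, 3, 19)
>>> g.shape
(19, 3, 19)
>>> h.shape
(19, 3, 19)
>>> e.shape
(19, 3, 3)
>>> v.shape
(11, 29)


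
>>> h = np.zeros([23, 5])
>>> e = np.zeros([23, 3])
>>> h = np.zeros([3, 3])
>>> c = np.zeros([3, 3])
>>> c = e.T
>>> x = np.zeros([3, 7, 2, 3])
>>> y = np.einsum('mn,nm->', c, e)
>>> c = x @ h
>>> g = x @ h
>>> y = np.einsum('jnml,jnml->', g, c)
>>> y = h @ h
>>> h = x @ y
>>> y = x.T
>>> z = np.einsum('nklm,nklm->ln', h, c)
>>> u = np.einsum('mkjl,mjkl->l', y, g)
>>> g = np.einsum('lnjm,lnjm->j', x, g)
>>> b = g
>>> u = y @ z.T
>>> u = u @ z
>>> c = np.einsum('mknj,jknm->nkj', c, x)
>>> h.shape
(3, 7, 2, 3)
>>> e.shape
(23, 3)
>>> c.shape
(2, 7, 3)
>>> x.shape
(3, 7, 2, 3)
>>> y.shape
(3, 2, 7, 3)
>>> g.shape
(2,)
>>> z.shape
(2, 3)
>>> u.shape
(3, 2, 7, 3)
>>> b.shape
(2,)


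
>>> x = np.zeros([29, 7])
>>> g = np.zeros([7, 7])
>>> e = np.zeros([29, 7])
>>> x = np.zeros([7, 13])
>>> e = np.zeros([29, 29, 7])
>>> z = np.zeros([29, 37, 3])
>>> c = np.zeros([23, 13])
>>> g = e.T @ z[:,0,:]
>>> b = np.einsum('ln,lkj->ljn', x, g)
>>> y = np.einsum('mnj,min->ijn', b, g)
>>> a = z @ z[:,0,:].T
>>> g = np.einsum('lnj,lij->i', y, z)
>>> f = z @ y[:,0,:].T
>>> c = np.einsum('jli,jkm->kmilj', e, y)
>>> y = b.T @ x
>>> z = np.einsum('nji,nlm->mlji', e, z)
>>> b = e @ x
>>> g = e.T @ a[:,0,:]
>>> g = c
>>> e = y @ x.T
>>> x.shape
(7, 13)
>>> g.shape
(13, 3, 7, 29, 29)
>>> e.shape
(13, 3, 7)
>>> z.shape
(3, 37, 29, 7)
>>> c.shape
(13, 3, 7, 29, 29)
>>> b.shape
(29, 29, 13)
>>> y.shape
(13, 3, 13)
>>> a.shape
(29, 37, 29)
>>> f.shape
(29, 37, 29)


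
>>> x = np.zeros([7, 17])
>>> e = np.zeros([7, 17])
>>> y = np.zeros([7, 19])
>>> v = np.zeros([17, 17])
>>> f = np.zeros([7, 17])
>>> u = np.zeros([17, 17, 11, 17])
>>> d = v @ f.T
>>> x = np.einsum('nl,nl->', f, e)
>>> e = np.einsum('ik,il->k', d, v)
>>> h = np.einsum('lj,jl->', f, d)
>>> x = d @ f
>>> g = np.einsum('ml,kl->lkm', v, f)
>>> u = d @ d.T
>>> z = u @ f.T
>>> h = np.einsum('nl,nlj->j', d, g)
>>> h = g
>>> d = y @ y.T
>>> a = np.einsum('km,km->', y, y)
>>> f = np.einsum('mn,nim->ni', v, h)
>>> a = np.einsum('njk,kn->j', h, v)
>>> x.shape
(17, 17)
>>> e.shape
(7,)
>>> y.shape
(7, 19)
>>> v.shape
(17, 17)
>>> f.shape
(17, 7)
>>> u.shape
(17, 17)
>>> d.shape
(7, 7)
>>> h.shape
(17, 7, 17)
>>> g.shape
(17, 7, 17)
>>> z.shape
(17, 7)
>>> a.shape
(7,)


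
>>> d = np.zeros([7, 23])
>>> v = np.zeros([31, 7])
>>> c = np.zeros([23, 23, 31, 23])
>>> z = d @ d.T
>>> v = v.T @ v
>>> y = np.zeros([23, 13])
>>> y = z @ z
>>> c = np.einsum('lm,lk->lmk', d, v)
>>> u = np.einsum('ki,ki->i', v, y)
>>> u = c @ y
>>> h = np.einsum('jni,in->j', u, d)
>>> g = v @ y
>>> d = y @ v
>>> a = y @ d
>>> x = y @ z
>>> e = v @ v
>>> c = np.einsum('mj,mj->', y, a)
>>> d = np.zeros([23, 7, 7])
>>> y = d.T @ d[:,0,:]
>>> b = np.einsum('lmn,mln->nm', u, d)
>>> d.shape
(23, 7, 7)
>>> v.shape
(7, 7)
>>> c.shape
()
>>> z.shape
(7, 7)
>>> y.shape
(7, 7, 7)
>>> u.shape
(7, 23, 7)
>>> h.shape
(7,)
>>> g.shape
(7, 7)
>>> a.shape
(7, 7)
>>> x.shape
(7, 7)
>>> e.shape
(7, 7)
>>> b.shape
(7, 23)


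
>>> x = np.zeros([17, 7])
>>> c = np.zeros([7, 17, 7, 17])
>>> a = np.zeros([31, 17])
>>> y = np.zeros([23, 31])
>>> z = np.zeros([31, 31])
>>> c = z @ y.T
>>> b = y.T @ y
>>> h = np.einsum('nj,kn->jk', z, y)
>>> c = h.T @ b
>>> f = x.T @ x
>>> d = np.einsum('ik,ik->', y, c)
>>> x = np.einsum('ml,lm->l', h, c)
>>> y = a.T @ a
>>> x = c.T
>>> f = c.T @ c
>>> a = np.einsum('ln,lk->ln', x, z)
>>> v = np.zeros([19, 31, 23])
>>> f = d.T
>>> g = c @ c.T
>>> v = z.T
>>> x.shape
(31, 23)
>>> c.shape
(23, 31)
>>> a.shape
(31, 23)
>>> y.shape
(17, 17)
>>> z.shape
(31, 31)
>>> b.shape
(31, 31)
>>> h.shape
(31, 23)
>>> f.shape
()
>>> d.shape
()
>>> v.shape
(31, 31)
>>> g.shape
(23, 23)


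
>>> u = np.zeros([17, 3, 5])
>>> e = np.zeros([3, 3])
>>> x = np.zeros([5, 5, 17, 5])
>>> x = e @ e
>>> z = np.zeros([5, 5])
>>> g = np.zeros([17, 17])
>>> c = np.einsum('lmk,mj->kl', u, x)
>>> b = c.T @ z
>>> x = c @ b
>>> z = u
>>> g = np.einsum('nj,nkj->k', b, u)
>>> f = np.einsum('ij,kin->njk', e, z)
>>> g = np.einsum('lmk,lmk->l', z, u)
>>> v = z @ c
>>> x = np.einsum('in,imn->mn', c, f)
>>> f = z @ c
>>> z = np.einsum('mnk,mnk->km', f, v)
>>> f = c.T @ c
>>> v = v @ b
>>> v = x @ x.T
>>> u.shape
(17, 3, 5)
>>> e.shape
(3, 3)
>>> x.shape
(3, 17)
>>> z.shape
(17, 17)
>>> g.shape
(17,)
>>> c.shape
(5, 17)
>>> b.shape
(17, 5)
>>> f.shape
(17, 17)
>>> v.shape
(3, 3)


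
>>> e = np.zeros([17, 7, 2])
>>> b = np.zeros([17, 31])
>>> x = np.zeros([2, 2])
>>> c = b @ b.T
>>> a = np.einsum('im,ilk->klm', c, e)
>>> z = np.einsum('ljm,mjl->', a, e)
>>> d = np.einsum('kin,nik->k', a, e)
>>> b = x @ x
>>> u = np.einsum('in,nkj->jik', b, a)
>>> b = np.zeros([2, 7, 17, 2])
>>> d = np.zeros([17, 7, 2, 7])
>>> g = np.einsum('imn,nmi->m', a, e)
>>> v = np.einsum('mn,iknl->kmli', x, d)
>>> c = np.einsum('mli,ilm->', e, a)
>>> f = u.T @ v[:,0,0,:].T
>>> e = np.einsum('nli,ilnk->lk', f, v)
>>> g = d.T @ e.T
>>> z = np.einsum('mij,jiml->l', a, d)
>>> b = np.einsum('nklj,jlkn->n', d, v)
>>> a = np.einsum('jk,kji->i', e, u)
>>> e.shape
(2, 17)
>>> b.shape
(17,)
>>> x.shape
(2, 2)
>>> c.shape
()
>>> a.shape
(7,)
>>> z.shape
(7,)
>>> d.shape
(17, 7, 2, 7)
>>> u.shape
(17, 2, 7)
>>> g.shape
(7, 2, 7, 2)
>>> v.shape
(7, 2, 7, 17)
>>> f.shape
(7, 2, 7)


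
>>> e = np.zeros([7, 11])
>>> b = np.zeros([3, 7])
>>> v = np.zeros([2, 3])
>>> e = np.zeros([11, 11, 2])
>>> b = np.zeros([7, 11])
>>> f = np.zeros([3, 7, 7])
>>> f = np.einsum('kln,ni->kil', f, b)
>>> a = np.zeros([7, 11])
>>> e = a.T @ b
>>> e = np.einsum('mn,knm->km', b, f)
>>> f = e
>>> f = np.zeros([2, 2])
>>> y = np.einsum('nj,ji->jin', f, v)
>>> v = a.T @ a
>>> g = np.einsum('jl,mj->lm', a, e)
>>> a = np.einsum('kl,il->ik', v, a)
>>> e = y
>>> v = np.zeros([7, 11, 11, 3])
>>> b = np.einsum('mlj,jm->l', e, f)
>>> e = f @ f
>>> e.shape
(2, 2)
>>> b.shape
(3,)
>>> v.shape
(7, 11, 11, 3)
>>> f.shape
(2, 2)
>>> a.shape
(7, 11)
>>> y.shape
(2, 3, 2)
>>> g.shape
(11, 3)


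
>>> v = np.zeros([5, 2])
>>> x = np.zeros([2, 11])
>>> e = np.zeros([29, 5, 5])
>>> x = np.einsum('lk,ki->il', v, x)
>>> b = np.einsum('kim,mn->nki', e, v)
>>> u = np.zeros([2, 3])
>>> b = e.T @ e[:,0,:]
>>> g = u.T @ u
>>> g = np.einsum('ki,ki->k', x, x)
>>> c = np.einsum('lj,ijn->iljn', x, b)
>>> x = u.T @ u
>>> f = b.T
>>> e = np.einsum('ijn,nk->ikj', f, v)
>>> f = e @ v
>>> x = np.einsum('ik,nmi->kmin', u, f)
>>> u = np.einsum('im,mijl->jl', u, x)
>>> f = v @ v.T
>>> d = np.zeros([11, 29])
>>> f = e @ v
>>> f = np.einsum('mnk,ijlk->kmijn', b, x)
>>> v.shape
(5, 2)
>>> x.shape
(3, 2, 2, 5)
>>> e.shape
(5, 2, 5)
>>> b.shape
(5, 5, 5)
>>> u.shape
(2, 5)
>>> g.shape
(11,)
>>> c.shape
(5, 11, 5, 5)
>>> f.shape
(5, 5, 3, 2, 5)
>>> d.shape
(11, 29)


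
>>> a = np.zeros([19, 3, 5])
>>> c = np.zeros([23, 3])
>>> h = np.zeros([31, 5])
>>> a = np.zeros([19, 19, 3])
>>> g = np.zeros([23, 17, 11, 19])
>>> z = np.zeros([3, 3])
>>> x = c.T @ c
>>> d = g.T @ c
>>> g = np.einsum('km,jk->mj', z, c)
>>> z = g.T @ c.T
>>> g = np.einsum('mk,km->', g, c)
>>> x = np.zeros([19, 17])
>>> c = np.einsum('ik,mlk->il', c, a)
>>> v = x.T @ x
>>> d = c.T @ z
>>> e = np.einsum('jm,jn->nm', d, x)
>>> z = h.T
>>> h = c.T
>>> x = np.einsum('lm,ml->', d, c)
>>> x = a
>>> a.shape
(19, 19, 3)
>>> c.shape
(23, 19)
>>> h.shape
(19, 23)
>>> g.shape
()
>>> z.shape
(5, 31)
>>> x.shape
(19, 19, 3)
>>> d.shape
(19, 23)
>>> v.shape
(17, 17)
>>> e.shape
(17, 23)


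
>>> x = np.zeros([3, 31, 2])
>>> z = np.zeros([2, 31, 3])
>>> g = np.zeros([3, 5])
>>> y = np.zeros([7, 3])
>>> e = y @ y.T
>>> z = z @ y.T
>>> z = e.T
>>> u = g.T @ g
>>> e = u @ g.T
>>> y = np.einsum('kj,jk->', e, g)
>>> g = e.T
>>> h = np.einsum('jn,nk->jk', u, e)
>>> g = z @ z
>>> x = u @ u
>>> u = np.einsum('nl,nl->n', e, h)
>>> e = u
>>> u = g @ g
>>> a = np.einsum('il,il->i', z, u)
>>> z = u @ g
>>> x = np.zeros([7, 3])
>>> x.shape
(7, 3)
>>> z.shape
(7, 7)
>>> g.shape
(7, 7)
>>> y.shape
()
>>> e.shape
(5,)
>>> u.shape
(7, 7)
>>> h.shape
(5, 3)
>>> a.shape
(7,)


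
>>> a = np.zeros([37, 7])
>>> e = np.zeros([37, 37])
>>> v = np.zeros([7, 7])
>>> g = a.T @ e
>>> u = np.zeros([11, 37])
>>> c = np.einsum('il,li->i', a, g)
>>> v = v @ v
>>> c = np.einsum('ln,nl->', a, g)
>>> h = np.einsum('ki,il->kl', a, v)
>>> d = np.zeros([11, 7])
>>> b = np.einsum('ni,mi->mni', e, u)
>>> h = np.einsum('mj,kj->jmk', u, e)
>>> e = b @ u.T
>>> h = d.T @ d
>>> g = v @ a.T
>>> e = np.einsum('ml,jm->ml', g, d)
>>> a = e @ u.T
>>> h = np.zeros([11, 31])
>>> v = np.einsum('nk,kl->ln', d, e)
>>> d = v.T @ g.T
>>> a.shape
(7, 11)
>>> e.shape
(7, 37)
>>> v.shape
(37, 11)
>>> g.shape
(7, 37)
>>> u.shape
(11, 37)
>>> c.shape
()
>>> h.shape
(11, 31)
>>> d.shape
(11, 7)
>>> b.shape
(11, 37, 37)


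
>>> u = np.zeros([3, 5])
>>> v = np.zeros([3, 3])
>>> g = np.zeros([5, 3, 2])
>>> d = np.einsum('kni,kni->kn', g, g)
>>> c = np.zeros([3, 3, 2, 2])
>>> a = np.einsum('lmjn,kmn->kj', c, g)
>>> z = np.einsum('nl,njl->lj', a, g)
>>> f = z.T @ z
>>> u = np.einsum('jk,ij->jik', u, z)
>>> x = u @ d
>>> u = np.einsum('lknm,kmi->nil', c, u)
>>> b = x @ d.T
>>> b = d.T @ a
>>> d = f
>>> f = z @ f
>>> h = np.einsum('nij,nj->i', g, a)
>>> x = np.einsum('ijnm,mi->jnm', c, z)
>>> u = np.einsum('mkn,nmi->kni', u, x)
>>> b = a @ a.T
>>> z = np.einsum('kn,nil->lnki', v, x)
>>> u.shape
(5, 3, 2)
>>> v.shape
(3, 3)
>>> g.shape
(5, 3, 2)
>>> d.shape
(3, 3)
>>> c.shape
(3, 3, 2, 2)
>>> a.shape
(5, 2)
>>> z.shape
(2, 3, 3, 2)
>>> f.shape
(2, 3)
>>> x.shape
(3, 2, 2)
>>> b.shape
(5, 5)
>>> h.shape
(3,)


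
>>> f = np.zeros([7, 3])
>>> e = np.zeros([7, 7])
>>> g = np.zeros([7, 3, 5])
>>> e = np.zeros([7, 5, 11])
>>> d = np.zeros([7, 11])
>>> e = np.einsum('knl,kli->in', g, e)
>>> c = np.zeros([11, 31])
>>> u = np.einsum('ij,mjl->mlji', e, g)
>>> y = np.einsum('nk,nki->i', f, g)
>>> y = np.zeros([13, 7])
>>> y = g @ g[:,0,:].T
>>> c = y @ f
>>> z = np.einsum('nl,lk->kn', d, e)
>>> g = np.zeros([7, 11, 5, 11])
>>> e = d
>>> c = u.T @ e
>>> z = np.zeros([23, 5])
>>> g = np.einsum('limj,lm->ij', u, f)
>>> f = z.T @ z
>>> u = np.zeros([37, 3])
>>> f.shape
(5, 5)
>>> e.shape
(7, 11)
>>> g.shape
(5, 11)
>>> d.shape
(7, 11)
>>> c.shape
(11, 3, 5, 11)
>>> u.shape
(37, 3)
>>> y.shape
(7, 3, 7)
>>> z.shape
(23, 5)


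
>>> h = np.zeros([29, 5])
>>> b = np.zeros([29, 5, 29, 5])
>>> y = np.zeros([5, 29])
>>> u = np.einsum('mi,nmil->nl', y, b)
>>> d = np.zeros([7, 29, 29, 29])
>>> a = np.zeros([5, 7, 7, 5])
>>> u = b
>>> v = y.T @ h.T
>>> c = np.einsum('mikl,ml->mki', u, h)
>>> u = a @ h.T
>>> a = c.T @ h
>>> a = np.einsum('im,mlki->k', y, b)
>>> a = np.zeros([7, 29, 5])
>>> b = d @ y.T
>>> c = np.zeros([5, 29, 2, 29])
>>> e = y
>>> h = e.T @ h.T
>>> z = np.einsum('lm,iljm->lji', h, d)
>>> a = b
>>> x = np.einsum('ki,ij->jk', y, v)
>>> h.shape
(29, 29)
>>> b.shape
(7, 29, 29, 5)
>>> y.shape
(5, 29)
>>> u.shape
(5, 7, 7, 29)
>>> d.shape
(7, 29, 29, 29)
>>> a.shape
(7, 29, 29, 5)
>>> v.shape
(29, 29)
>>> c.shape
(5, 29, 2, 29)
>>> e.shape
(5, 29)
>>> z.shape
(29, 29, 7)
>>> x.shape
(29, 5)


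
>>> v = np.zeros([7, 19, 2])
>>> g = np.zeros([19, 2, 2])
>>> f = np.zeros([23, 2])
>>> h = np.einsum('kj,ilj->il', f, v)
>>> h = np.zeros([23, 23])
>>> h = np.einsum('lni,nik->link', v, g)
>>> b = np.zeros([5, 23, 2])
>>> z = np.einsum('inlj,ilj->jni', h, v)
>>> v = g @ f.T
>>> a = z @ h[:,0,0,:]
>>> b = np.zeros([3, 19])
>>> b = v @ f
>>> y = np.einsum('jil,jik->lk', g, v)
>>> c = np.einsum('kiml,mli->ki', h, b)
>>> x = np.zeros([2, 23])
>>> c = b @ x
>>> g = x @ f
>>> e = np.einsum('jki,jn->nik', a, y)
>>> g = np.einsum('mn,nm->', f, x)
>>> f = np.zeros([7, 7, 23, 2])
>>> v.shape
(19, 2, 23)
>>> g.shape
()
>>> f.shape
(7, 7, 23, 2)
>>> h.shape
(7, 2, 19, 2)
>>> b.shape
(19, 2, 2)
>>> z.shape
(2, 2, 7)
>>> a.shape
(2, 2, 2)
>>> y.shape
(2, 23)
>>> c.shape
(19, 2, 23)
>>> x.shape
(2, 23)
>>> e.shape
(23, 2, 2)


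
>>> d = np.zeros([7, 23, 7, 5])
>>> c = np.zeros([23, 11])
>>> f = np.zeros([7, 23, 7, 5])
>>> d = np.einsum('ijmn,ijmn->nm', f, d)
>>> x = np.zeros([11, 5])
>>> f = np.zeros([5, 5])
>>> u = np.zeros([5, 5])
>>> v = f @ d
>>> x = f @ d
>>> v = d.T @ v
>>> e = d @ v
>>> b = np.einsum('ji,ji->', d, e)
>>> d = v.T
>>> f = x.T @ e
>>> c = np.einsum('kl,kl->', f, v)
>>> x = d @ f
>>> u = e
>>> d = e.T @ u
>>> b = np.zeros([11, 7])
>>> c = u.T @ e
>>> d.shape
(7, 7)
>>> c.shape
(7, 7)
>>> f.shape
(7, 7)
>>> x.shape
(7, 7)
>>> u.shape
(5, 7)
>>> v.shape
(7, 7)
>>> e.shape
(5, 7)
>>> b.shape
(11, 7)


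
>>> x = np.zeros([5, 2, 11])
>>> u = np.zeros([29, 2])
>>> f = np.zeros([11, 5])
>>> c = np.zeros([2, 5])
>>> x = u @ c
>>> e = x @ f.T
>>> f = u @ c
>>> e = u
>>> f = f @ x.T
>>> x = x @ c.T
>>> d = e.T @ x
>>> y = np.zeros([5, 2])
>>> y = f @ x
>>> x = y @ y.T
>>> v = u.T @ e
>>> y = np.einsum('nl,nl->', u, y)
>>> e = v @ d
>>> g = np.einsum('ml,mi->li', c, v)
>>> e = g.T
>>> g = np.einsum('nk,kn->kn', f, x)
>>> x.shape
(29, 29)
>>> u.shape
(29, 2)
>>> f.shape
(29, 29)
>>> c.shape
(2, 5)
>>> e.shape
(2, 5)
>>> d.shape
(2, 2)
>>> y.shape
()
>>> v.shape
(2, 2)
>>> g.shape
(29, 29)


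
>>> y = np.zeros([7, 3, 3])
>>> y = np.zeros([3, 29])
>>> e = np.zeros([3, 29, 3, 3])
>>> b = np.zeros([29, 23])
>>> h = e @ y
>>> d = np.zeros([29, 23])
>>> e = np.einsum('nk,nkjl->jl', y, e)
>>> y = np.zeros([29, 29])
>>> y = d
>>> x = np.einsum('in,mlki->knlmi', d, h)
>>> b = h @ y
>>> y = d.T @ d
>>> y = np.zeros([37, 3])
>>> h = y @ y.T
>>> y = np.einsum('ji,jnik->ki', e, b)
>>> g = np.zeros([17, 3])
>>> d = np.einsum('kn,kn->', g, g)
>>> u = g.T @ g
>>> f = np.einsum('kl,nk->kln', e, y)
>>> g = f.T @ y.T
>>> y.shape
(23, 3)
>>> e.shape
(3, 3)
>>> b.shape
(3, 29, 3, 23)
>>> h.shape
(37, 37)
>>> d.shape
()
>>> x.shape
(3, 23, 29, 3, 29)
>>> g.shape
(23, 3, 23)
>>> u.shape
(3, 3)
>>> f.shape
(3, 3, 23)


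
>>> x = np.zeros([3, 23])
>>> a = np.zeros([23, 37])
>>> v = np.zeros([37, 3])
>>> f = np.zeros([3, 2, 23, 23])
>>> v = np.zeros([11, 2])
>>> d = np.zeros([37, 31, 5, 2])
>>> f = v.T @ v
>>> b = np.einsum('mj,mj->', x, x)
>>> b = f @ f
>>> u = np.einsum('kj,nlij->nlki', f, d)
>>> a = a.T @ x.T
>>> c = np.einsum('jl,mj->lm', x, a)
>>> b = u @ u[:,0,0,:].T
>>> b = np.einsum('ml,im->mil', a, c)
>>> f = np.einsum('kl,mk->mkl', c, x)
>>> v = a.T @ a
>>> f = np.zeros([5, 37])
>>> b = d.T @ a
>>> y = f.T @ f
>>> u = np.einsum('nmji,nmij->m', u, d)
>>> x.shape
(3, 23)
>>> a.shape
(37, 3)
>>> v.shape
(3, 3)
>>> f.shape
(5, 37)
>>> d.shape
(37, 31, 5, 2)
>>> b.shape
(2, 5, 31, 3)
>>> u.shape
(31,)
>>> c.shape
(23, 37)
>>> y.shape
(37, 37)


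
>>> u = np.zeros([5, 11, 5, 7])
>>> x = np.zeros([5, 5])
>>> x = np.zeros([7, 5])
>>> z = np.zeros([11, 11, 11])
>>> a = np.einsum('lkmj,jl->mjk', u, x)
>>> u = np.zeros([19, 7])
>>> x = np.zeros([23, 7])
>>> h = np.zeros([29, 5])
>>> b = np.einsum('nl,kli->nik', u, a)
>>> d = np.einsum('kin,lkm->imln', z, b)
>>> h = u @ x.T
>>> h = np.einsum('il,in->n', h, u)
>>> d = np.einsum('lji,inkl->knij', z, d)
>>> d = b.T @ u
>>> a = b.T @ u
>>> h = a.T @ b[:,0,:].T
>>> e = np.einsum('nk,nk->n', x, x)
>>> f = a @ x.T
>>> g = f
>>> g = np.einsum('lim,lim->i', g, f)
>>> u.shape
(19, 7)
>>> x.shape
(23, 7)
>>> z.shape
(11, 11, 11)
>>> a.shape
(5, 11, 7)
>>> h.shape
(7, 11, 19)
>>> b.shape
(19, 11, 5)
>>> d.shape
(5, 11, 7)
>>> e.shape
(23,)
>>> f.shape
(5, 11, 23)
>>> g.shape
(11,)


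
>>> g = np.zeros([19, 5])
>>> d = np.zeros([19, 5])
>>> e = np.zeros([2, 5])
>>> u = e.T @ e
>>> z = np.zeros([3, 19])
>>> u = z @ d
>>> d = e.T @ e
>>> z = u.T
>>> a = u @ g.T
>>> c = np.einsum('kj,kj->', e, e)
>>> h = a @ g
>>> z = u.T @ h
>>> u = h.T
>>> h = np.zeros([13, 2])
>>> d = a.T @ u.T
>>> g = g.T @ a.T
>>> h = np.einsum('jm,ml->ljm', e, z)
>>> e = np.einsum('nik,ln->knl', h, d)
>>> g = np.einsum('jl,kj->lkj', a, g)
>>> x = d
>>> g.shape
(19, 5, 3)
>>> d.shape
(19, 5)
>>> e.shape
(5, 5, 19)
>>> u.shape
(5, 3)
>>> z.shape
(5, 5)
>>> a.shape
(3, 19)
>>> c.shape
()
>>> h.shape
(5, 2, 5)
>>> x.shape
(19, 5)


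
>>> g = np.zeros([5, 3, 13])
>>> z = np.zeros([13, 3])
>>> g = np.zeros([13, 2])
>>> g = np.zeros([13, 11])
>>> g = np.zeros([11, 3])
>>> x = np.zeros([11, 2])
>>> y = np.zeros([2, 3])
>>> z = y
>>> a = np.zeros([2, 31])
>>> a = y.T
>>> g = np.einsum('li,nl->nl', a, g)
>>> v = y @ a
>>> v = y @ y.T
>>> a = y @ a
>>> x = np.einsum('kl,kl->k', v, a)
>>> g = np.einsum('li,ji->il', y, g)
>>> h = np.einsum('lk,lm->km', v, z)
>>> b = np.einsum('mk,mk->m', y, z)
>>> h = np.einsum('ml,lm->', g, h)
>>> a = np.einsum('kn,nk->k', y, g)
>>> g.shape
(3, 2)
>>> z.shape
(2, 3)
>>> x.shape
(2,)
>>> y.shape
(2, 3)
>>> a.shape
(2,)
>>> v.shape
(2, 2)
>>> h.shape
()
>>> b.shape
(2,)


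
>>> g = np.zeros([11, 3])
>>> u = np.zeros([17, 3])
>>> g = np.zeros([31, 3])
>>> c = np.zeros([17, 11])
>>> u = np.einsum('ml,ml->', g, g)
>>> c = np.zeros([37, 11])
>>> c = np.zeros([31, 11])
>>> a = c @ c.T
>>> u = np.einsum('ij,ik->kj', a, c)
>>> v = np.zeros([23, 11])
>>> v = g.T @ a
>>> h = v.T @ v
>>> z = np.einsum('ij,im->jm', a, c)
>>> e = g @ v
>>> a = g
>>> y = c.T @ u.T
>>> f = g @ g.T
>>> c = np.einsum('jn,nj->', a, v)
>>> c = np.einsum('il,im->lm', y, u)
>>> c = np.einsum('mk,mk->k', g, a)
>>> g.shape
(31, 3)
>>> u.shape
(11, 31)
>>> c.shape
(3,)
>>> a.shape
(31, 3)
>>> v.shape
(3, 31)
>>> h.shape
(31, 31)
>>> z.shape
(31, 11)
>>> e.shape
(31, 31)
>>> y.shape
(11, 11)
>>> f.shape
(31, 31)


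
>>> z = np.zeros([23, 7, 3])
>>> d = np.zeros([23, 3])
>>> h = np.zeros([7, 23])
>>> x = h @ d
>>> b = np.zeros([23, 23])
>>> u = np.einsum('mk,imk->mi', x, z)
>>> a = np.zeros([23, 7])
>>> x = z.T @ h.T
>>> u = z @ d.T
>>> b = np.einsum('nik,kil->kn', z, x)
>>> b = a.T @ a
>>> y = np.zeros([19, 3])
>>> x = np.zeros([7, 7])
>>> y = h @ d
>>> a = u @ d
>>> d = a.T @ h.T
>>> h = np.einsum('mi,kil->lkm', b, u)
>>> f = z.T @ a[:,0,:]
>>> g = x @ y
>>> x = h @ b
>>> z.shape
(23, 7, 3)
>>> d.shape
(3, 7, 7)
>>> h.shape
(23, 23, 7)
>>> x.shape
(23, 23, 7)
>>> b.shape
(7, 7)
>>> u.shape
(23, 7, 23)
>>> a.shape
(23, 7, 3)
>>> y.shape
(7, 3)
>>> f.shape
(3, 7, 3)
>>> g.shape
(7, 3)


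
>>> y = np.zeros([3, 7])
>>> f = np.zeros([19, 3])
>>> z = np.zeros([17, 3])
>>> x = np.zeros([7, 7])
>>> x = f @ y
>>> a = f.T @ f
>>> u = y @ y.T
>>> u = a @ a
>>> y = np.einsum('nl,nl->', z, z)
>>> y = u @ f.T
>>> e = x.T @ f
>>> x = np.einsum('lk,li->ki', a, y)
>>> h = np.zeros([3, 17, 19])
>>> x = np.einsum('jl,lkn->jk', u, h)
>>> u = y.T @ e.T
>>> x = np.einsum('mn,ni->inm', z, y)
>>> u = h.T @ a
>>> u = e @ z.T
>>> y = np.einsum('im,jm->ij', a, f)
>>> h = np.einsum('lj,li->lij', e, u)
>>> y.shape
(3, 19)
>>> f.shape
(19, 3)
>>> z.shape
(17, 3)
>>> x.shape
(19, 3, 17)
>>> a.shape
(3, 3)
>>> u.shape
(7, 17)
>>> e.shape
(7, 3)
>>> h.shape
(7, 17, 3)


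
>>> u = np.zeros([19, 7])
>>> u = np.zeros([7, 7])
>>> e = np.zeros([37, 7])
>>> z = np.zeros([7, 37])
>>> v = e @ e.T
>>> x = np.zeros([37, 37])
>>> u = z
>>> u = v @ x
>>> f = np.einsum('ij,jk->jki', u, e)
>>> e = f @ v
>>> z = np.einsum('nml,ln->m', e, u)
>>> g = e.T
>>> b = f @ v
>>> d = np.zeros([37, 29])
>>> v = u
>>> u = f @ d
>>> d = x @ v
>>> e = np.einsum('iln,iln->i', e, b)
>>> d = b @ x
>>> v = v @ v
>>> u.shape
(37, 7, 29)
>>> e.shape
(37,)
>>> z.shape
(7,)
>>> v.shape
(37, 37)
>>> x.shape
(37, 37)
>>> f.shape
(37, 7, 37)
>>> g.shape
(37, 7, 37)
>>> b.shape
(37, 7, 37)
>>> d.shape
(37, 7, 37)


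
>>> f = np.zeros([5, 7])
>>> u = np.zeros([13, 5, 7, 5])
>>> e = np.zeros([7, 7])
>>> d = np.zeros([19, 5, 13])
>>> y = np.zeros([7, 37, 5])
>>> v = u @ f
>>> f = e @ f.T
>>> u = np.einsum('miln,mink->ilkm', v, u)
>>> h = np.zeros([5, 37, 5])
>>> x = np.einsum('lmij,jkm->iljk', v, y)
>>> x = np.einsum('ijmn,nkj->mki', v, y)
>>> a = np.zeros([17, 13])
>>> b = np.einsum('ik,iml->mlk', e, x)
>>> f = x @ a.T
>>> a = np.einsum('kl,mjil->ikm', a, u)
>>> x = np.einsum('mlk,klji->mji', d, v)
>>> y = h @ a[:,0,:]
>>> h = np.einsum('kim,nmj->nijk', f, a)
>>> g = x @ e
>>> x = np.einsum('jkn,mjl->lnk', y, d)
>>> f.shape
(7, 37, 17)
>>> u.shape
(5, 7, 5, 13)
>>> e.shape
(7, 7)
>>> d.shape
(19, 5, 13)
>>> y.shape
(5, 37, 5)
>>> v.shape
(13, 5, 7, 7)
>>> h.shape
(5, 37, 5, 7)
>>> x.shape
(13, 5, 37)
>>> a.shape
(5, 17, 5)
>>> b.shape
(37, 13, 7)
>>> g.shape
(19, 7, 7)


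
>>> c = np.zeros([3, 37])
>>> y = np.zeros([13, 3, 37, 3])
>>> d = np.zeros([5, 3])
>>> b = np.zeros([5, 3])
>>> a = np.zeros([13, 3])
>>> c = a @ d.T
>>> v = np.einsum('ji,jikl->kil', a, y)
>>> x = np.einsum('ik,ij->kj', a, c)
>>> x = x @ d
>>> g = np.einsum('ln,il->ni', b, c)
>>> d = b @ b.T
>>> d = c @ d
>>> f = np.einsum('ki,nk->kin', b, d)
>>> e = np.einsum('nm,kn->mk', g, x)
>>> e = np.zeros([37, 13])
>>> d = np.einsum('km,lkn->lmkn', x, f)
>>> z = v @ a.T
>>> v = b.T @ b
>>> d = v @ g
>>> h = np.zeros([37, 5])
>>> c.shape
(13, 5)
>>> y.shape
(13, 3, 37, 3)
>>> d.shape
(3, 13)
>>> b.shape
(5, 3)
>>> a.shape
(13, 3)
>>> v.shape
(3, 3)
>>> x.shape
(3, 3)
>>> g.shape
(3, 13)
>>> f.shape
(5, 3, 13)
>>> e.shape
(37, 13)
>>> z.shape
(37, 3, 13)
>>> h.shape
(37, 5)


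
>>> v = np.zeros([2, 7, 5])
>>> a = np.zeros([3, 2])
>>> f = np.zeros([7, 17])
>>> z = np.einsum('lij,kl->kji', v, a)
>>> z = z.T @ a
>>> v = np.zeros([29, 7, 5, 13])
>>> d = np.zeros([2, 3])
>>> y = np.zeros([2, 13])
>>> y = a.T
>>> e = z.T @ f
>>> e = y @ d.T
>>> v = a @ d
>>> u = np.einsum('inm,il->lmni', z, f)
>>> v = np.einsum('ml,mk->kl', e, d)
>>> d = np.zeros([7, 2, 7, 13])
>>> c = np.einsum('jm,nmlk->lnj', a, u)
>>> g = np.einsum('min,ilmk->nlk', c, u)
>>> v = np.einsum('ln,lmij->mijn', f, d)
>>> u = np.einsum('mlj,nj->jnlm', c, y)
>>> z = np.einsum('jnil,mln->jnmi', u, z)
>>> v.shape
(2, 7, 13, 17)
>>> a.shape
(3, 2)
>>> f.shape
(7, 17)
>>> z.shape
(3, 2, 7, 17)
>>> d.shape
(7, 2, 7, 13)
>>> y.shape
(2, 3)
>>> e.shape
(2, 2)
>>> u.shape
(3, 2, 17, 5)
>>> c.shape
(5, 17, 3)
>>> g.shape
(3, 2, 7)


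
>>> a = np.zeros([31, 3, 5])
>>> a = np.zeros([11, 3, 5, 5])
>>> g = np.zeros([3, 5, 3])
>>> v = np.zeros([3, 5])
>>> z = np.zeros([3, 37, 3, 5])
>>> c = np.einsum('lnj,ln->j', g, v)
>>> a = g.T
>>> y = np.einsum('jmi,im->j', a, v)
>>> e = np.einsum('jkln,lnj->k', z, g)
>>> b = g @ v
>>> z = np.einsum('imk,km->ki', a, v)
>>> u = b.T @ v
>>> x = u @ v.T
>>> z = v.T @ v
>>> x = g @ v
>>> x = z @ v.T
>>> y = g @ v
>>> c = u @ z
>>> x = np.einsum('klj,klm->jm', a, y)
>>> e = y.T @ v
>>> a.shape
(3, 5, 3)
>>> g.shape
(3, 5, 3)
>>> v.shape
(3, 5)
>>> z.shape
(5, 5)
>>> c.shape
(5, 5, 5)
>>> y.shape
(3, 5, 5)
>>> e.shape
(5, 5, 5)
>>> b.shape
(3, 5, 5)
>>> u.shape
(5, 5, 5)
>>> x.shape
(3, 5)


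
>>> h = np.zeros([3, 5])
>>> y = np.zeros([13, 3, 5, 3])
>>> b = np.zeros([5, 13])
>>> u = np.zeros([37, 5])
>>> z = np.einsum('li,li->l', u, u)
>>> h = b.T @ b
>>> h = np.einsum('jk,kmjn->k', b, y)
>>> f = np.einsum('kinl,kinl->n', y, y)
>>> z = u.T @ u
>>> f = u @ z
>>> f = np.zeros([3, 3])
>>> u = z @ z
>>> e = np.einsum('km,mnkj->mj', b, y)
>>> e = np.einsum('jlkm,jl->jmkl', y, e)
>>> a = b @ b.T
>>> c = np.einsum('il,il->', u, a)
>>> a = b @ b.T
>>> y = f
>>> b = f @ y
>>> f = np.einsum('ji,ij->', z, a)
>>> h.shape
(13,)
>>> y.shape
(3, 3)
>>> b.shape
(3, 3)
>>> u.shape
(5, 5)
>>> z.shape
(5, 5)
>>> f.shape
()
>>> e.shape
(13, 3, 5, 3)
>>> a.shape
(5, 5)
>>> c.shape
()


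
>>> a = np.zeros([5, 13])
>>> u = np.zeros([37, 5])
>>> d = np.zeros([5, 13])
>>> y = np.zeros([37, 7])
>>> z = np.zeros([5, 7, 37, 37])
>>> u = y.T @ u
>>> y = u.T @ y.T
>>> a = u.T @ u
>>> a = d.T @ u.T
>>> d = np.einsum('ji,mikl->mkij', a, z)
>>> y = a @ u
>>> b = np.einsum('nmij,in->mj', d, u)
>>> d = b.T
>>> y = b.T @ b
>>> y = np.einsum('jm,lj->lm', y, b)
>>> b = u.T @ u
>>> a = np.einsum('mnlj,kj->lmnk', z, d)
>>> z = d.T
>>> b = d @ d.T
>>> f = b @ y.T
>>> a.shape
(37, 5, 7, 13)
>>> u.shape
(7, 5)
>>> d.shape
(13, 37)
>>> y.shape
(37, 13)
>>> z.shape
(37, 13)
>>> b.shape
(13, 13)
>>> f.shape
(13, 37)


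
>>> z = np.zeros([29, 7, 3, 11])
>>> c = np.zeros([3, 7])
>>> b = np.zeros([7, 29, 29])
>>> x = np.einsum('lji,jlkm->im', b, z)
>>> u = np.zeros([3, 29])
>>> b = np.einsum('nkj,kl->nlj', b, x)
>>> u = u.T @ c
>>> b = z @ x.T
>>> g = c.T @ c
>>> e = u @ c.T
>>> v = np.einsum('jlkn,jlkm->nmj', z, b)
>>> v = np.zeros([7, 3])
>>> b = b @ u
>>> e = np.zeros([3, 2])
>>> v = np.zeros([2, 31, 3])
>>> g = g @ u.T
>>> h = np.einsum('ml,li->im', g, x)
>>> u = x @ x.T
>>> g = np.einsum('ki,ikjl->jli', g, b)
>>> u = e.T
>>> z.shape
(29, 7, 3, 11)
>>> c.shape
(3, 7)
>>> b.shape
(29, 7, 3, 7)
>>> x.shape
(29, 11)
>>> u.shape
(2, 3)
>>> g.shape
(3, 7, 29)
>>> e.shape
(3, 2)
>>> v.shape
(2, 31, 3)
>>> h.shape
(11, 7)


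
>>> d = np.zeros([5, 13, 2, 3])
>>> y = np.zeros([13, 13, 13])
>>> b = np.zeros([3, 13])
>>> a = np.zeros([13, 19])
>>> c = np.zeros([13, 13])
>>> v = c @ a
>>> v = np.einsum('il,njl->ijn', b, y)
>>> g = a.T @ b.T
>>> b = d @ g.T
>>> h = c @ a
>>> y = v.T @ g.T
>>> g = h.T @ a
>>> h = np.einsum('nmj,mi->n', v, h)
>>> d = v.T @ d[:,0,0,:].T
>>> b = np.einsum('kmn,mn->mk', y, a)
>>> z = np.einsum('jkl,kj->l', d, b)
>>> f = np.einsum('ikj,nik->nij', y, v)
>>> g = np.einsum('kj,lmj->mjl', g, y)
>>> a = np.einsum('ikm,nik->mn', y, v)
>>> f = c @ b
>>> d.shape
(13, 13, 5)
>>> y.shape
(13, 13, 19)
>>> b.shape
(13, 13)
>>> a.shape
(19, 3)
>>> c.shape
(13, 13)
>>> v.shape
(3, 13, 13)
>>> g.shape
(13, 19, 13)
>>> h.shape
(3,)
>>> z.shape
(5,)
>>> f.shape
(13, 13)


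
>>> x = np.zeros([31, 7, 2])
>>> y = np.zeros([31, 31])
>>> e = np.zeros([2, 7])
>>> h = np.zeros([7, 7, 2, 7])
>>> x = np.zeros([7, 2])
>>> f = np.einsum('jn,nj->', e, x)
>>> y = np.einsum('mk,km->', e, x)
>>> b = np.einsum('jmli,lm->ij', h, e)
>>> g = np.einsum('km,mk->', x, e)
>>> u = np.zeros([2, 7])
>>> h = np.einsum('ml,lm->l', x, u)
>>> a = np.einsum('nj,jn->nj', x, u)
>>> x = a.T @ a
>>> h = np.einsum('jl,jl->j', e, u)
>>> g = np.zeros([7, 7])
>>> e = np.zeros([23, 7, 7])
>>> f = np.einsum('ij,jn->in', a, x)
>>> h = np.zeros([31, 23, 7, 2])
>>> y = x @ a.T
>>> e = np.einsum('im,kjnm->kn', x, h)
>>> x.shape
(2, 2)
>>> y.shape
(2, 7)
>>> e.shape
(31, 7)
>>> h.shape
(31, 23, 7, 2)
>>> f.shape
(7, 2)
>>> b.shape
(7, 7)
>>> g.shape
(7, 7)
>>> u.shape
(2, 7)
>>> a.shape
(7, 2)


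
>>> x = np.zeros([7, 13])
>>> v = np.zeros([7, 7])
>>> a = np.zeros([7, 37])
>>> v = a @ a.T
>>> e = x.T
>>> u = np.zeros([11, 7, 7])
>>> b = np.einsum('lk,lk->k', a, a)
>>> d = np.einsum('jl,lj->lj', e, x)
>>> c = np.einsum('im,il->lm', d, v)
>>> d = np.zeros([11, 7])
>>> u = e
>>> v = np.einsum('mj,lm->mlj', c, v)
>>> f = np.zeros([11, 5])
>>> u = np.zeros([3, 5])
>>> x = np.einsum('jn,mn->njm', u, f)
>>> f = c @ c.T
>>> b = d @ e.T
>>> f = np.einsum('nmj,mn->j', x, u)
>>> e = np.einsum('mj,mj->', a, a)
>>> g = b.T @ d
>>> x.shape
(5, 3, 11)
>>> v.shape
(7, 7, 13)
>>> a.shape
(7, 37)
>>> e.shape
()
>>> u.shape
(3, 5)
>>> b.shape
(11, 13)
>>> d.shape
(11, 7)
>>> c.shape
(7, 13)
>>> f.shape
(11,)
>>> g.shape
(13, 7)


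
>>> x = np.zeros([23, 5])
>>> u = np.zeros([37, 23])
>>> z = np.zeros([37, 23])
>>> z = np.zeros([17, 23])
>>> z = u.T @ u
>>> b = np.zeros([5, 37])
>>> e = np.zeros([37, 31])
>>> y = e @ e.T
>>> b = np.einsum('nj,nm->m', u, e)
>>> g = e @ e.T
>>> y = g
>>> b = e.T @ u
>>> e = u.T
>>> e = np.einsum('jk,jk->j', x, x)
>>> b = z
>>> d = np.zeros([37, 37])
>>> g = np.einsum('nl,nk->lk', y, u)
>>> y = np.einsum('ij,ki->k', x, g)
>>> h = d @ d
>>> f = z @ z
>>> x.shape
(23, 5)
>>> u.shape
(37, 23)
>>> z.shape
(23, 23)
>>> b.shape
(23, 23)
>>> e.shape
(23,)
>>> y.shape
(37,)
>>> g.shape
(37, 23)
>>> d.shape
(37, 37)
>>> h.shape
(37, 37)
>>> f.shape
(23, 23)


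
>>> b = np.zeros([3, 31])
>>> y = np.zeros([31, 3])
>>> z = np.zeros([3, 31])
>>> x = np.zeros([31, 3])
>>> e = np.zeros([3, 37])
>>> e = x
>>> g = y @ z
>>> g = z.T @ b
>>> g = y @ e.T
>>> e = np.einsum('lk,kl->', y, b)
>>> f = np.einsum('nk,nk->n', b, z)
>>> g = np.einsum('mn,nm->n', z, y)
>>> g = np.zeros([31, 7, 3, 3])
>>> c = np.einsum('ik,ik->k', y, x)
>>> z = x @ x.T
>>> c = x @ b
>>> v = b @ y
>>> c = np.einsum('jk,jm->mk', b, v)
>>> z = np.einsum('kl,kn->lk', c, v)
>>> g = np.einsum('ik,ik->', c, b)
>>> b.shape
(3, 31)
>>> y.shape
(31, 3)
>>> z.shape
(31, 3)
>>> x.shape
(31, 3)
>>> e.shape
()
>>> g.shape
()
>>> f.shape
(3,)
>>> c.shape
(3, 31)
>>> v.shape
(3, 3)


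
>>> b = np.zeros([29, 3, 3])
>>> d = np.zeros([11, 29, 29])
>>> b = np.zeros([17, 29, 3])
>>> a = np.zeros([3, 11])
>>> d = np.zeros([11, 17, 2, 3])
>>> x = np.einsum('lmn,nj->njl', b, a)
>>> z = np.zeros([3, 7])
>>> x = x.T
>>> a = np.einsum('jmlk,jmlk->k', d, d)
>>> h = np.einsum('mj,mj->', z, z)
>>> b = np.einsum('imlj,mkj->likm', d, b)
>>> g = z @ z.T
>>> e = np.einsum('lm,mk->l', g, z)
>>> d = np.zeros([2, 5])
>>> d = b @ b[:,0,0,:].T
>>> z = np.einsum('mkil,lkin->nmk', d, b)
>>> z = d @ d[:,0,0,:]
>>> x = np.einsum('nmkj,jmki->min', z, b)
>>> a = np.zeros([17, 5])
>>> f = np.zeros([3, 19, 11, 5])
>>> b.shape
(2, 11, 29, 17)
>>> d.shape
(2, 11, 29, 2)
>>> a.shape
(17, 5)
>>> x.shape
(11, 17, 2)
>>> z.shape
(2, 11, 29, 2)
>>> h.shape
()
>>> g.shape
(3, 3)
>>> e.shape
(3,)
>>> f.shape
(3, 19, 11, 5)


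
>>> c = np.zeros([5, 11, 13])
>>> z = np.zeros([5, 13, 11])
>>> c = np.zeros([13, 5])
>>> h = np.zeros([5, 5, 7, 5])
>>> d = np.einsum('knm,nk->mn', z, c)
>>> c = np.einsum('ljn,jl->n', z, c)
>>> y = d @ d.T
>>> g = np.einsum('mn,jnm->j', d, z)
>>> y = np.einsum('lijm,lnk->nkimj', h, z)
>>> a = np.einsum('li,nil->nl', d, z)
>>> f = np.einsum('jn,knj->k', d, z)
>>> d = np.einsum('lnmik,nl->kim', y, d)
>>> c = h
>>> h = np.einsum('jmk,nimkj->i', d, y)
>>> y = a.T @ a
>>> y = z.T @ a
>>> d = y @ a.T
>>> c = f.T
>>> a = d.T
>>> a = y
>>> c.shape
(5,)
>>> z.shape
(5, 13, 11)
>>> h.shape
(11,)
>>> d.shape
(11, 13, 5)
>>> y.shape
(11, 13, 11)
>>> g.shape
(5,)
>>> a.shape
(11, 13, 11)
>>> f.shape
(5,)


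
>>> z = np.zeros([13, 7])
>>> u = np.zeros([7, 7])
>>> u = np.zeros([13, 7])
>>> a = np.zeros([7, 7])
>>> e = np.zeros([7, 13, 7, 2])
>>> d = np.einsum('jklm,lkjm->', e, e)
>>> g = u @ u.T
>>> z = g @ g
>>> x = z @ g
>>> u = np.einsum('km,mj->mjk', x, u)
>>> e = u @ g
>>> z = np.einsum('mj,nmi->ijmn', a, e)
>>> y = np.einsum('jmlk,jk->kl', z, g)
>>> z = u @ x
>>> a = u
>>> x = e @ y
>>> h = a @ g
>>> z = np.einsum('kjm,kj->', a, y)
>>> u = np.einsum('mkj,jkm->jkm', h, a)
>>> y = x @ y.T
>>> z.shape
()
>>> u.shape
(13, 7, 13)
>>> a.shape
(13, 7, 13)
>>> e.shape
(13, 7, 13)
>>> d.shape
()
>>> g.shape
(13, 13)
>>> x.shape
(13, 7, 7)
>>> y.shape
(13, 7, 13)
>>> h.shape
(13, 7, 13)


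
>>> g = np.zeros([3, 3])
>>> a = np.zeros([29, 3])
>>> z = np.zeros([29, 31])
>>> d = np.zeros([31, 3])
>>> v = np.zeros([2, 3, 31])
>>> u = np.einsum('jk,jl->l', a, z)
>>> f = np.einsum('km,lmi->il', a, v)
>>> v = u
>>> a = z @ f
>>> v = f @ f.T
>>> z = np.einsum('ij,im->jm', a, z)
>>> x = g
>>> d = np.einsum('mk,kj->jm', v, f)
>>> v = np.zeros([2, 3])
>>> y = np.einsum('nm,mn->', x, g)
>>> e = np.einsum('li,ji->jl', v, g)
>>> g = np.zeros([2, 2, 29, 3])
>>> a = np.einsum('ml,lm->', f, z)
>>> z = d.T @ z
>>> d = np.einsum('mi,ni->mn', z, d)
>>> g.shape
(2, 2, 29, 3)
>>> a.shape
()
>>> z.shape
(31, 31)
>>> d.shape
(31, 2)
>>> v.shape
(2, 3)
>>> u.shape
(31,)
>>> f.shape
(31, 2)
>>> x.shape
(3, 3)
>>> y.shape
()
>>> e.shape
(3, 2)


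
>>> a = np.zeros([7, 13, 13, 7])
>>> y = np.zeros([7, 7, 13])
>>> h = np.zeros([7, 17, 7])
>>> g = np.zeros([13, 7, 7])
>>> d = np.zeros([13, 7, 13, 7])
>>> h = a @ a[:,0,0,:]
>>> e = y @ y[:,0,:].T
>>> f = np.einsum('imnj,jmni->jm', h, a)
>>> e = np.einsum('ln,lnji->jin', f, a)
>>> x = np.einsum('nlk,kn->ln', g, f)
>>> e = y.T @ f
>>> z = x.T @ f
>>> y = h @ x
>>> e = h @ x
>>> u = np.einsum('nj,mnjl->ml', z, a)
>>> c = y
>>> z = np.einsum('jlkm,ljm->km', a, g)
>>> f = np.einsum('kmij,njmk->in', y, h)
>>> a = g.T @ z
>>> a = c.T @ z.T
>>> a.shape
(13, 13, 13, 13)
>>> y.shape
(7, 13, 13, 13)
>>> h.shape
(7, 13, 13, 7)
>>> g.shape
(13, 7, 7)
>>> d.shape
(13, 7, 13, 7)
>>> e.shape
(7, 13, 13, 13)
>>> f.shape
(13, 7)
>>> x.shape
(7, 13)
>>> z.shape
(13, 7)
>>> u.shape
(7, 7)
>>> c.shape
(7, 13, 13, 13)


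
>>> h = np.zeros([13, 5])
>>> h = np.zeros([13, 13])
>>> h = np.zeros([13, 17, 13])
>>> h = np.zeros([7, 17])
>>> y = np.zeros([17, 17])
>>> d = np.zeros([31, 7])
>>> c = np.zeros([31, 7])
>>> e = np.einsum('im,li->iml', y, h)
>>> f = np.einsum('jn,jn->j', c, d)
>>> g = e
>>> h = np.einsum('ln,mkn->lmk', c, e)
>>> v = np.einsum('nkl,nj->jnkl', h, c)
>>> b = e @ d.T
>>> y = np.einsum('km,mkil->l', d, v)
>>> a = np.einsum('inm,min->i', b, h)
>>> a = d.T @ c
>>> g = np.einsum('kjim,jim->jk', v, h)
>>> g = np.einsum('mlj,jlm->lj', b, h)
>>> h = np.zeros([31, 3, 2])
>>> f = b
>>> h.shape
(31, 3, 2)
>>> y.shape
(17,)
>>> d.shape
(31, 7)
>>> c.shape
(31, 7)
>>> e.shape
(17, 17, 7)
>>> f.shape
(17, 17, 31)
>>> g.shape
(17, 31)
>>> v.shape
(7, 31, 17, 17)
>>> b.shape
(17, 17, 31)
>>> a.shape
(7, 7)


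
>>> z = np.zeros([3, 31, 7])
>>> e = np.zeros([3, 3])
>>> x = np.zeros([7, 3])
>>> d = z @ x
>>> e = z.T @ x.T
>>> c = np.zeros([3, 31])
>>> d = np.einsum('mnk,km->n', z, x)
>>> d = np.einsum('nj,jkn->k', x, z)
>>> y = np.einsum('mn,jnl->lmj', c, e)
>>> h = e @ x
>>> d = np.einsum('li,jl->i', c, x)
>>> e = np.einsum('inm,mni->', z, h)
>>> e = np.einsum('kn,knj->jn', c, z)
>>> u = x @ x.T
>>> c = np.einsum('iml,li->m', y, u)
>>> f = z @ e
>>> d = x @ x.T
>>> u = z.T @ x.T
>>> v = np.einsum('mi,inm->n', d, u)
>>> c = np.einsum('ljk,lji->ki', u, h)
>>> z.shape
(3, 31, 7)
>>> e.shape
(7, 31)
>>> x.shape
(7, 3)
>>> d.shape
(7, 7)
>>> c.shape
(7, 3)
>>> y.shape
(7, 3, 7)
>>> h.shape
(7, 31, 3)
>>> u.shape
(7, 31, 7)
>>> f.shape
(3, 31, 31)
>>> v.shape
(31,)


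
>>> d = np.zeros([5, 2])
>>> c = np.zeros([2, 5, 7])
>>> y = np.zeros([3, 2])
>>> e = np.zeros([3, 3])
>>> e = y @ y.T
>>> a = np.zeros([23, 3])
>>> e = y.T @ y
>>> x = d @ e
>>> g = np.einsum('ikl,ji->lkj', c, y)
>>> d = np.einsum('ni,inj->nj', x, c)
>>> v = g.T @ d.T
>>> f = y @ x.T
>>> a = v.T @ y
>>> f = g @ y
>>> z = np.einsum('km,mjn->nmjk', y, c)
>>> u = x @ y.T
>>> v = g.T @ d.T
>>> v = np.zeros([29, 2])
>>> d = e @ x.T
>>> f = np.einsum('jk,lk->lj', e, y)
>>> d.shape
(2, 5)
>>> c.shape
(2, 5, 7)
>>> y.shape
(3, 2)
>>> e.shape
(2, 2)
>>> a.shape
(5, 5, 2)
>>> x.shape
(5, 2)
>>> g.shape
(7, 5, 3)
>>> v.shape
(29, 2)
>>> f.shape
(3, 2)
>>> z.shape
(7, 2, 5, 3)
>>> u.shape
(5, 3)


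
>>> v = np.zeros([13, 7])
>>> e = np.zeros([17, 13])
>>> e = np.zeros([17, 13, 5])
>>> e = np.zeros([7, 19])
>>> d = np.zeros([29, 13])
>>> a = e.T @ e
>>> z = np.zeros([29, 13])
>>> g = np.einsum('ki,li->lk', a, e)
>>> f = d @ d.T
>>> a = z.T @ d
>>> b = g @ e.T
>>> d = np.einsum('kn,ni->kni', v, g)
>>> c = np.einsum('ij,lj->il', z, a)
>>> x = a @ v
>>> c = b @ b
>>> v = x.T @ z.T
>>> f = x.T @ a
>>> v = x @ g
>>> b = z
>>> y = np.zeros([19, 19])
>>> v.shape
(13, 19)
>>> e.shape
(7, 19)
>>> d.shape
(13, 7, 19)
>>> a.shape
(13, 13)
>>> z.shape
(29, 13)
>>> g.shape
(7, 19)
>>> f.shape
(7, 13)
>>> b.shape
(29, 13)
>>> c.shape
(7, 7)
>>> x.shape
(13, 7)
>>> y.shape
(19, 19)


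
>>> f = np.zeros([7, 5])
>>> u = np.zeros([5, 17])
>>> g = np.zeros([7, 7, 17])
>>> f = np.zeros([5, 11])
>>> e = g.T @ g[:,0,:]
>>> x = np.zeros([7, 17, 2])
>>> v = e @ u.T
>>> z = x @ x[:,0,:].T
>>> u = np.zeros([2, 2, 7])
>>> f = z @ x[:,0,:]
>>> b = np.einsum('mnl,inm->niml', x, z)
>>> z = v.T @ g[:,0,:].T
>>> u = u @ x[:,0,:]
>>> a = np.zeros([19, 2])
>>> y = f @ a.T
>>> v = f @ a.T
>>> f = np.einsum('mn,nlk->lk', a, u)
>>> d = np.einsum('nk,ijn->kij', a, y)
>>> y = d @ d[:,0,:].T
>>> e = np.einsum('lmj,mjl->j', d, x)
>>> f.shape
(2, 2)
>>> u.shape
(2, 2, 2)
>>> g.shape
(7, 7, 17)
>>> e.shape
(17,)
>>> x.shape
(7, 17, 2)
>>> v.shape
(7, 17, 19)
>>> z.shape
(5, 7, 7)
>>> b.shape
(17, 7, 7, 2)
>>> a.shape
(19, 2)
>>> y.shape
(2, 7, 2)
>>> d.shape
(2, 7, 17)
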